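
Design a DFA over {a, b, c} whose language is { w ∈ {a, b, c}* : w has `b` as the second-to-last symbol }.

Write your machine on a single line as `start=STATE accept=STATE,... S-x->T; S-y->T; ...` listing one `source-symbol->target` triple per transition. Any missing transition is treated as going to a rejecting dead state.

A DFA must remember the last 2 symbols (since which symbol is second-to-last isn't known until the input ends). Use one state per possible window of the last ≤2 symbols; accept from those whose window starts with `b`.
          a    b    c  
>  S0     S1   S2   S3 
   S1     S4   S5   S6 
   S2     S7   S8   S9 
   S3    S10  S11  S12 
   S4     S4   S5   S6 
   S5     S7   S8   S9 
   S6    S10  S11  S12 
 * S7     S4   S5   S6 
 * S8     S7   S8   S9 
 * S9    S10  S11  S12 
   S10    S4   S5   S6 
   S11    S7   S8   S9 
   S12   S10  S11  S12 
(> = start, * = accepting)

start=S0; accept=S7,S8,S9; S0-a->S1; S0-b->S2; S0-c->S3; S1-a->S4; S1-b->S5; S1-c->S6; S2-a->S7; S2-b->S8; S2-c->S9; S3-a->S10; S3-b->S11; S3-c->S12; S4-a->S4; S4-b->S5; S4-c->S6; S5-a->S7; S5-b->S8; S5-c->S9; S6-a->S10; S6-b->S11; S6-c->S12; S7-a->S4; S7-b->S5; S7-c->S6; S8-a->S7; S8-b->S8; S8-c->S9; S9-a->S10; S9-b->S11; S9-c->S12; S10-a->S4; S10-b->S5; S10-c->S6; S11-a->S7; S11-b->S8; S11-c->S9; S12-a->S10; S12-b->S11; S12-c->S12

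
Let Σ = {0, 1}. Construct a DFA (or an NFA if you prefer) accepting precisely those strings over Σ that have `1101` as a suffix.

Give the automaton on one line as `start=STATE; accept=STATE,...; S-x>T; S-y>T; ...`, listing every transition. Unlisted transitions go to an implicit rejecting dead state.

Remember how much of `1101` the current input suffix matches. State q0 means no match yet; q1 means the last symbol is `1`; q2 means the last 2 symbols are `11`; q3 means the last 3 symbols are `110`; q4 means the last 4 symbols are `1101`. Only q4 accepts. On a mismatch, fall back to the longest proper suffix that is still a prefix of `1101`.
5 states suffice.
        0   1  
>  q0   q0  q1 
   q1   q0  q2 
   q2   q3  q2 
   q3   q0  q4 
 * q4   q0  q2 
(> = start, * = accepting)

start=q0; accept=q4; q0-0>q0; q0-1>q1; q1-0>q0; q1-1>q2; q2-0>q3; q2-1>q2; q3-0>q0; q3-1>q4; q4-0>q0; q4-1>q2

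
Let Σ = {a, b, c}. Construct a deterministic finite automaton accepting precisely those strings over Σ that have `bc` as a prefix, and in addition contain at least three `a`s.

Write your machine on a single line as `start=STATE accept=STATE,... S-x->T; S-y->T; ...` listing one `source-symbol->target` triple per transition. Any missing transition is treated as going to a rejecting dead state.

Handle the two conditions separately and then intersect. One (4 states) tracks whether the input so far still matches the prefix `bc`; the other (5 states) tracks the count of `a`s, saturating at 4. Each combined state is a pair, one component from each; accept when both components accept.
12 states suffice.
          a    b    c  
>  q0     q1   q2   q3 
   q1     q4   q1   q1 
   q2     q1   q3   q5 
   q3     q1   q3   q3 
   q4     q6   q4   q4 
   q5     q7   q5   q5 
   q6     q8   q6   q6 
   q7     q9   q7   q7 
   q8     q8   q8   q8 
   q9    q10   q9   q9 
 * q10   q11  q10  q10 
 * q11   q11  q11  q11 
(> = start, * = accepting)

start=q0; accept=q10,q11; q0-a->q1; q0-b->q2; q0-c->q3; q1-a->q4; q1-b->q1; q1-c->q1; q2-a->q1; q2-b->q3; q2-c->q5; q3-a->q1; q3-b->q3; q3-c->q3; q4-a->q6; q4-b->q4; q4-c->q4; q5-a->q7; q5-b->q5; q5-c->q5; q6-a->q8; q6-b->q6; q6-c->q6; q7-a->q9; q7-b->q7; q7-c->q7; q8-a->q8; q8-b->q8; q8-c->q8; q9-a->q10; q9-b->q9; q9-c->q9; q10-a->q11; q10-b->q10; q10-c->q10; q11-a->q11; q11-b->q11; q11-c->q11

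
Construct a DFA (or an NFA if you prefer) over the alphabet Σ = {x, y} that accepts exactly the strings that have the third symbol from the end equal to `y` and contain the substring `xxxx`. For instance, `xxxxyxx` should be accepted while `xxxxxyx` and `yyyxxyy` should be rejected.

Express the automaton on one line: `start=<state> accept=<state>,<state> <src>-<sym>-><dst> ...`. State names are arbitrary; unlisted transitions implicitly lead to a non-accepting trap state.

start=S0 accept=S19,S20,S21,S22 S0-x->S1 S0-y->S2 S1-x->S3 S1-y->S4 S2-x->S5 S2-y->S6 S3-x->S7 S3-y->S8 S4-x->S9 S4-y->S10 S5-x->S11 S5-y->S12 S6-x->S13 S6-y->S14 S7-x->S15 S7-y->S8 S8-x->S9 S8-y->S10 S9-x->S11 S9-y->S12 S10-x->S13 S10-y->S14 S11-x->S7 S11-y->S8 S12-x->S9 S12-y->S10 S13-x->S11 S13-y->S12 S14-x->S13 S14-y->S14 S15-x->S15 S15-y->S16 S16-x->S17 S16-y->S18 S17-x->S19 S17-y->S20 S18-x->S21 S18-y->S22 S19-x->S15 S19-y->S16 S20-x->S17 S20-y->S18 S21-x->S19 S21-y->S20 S22-x->S21 S22-y->S22

Handle the two conditions separately and then intersect. The first has 15 states tracking the last 3 symbols read; the second has 5 states tracking whether and how much of `xxxx` has been seen. A product state is a pair (one from each), accepting exactly when both do.
A 23-state machine:
          x    y  
>  S0     S1   S2 
   S1     S3   S4 
   S2     S5   S6 
   S3     S7   S8 
   S4     S9  S10 
   S5    S11  S12 
   S6    S13  S14 
   S7    S15   S8 
   S8     S9  S10 
   S9    S11  S12 
   S10   S13  S14 
   S11    S7   S8 
   S12    S9  S10 
   S13   S11  S12 
   S14   S13  S14 
   S15   S15  S16 
   S16   S17  S18 
   S17   S19  S20 
   S18   S21  S22 
 * S19   S15  S16 
 * S20   S17  S18 
 * S21   S19  S20 
 * S22   S21  S22 
(> = start, * = accepting)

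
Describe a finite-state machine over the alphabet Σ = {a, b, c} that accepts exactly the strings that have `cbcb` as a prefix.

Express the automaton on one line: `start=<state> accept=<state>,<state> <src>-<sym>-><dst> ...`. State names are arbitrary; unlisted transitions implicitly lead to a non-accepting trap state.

Walk along `cbcb` while the input agrees: from q0 take `c` to q1, and so on. Any deviation drops to the rejecting sink q5. Once q4 is reached the prefix is confirmed and every continuation is accepted.
A 6-state machine:
        a   b   c  
>  q0   q5  q5  q1 
   q1   q5  q2  q5 
   q2   q5  q5  q3 
   q3   q5  q4  q5 
 * q4   q4  q4  q4 
   q5   q5  q5  q5 
(> = start, * = accepting)

start=q0 accept=q4 q0-a->q5 q0-b->q5 q0-c->q1 q1-a->q5 q1-b->q2 q1-c->q5 q2-a->q5 q2-b->q5 q2-c->q3 q3-a->q5 q3-b->q4 q3-c->q5 q4-a->q4 q4-b->q4 q4-c->q4 q5-a->q5 q5-b->q5 q5-c->q5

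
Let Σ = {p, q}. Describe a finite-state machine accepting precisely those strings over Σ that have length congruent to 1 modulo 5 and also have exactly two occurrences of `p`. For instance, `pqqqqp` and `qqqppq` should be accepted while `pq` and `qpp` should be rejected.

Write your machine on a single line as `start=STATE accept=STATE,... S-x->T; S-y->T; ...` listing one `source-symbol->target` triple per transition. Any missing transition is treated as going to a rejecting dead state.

Build one automaton per condition and run them in lockstep. The first has 5 states tracking the input length modulo 5; the second has 4 states tracking the count of `p`s, saturating at 3. A product state is a pair (one from each), accepting exactly when both do.
          p    q  
>  s0     s1   s2 
   s1     s3   s4 
   s2     s4   s5 
   s3     s6   s7 
   s4     s7   s8 
   s5     s8   s9 
   s6    s10  s10 
   s7    s10  s11 
   s8    s11  s12 
   s9    s12  s13 
   s10   s14  s14 
   s11   s14  s15 
   s12   s15  s16 
   s13   s16   s0 
   s14   s17  s17 
   s15   s17  s18 
   s16   s18   s1 
   s17   s19  s19 
 * s18   s19   s3 
   s19    s6   s6 
(> = start, * = accepting)

start=s0; accept=s18; s0-p->s1; s0-q->s2; s1-p->s3; s1-q->s4; s2-p->s4; s2-q->s5; s3-p->s6; s3-q->s7; s4-p->s7; s4-q->s8; s5-p->s8; s5-q->s9; s6-p->s10; s6-q->s10; s7-p->s10; s7-q->s11; s8-p->s11; s8-q->s12; s9-p->s12; s9-q->s13; s10-p->s14; s10-q->s14; s11-p->s14; s11-q->s15; s12-p->s15; s12-q->s16; s13-p->s16; s13-q->s0; s14-p->s17; s14-q->s17; s15-p->s17; s15-q->s18; s16-p->s18; s16-q->s1; s17-p->s19; s17-q->s19; s18-p->s19; s18-q->s3; s19-p->s6; s19-q->s6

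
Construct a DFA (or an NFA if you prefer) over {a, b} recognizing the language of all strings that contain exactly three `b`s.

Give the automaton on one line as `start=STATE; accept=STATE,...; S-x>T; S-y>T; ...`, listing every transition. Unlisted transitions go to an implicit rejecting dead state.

Only the number of `b`s matters, and only up to 4. Make a chain q0 → q1 → q2 → q3 → q4 advanced by each `b` (with q4 absorbing); every other symbol self-loops. The accepting set is {q3}.
5 states suffice.
        a   b  
>  q0   q0  q1 
   q1   q1  q2 
   q2   q2  q3 
 * q3   q3  q4 
   q4   q4  q4 
(> = start, * = accepting)

start=q0; accept=q3; q0-a>q0; q0-b>q1; q1-a>q1; q1-b>q2; q2-a>q2; q2-b>q3; q3-a>q3; q3-b>q4; q4-a>q4; q4-b>q4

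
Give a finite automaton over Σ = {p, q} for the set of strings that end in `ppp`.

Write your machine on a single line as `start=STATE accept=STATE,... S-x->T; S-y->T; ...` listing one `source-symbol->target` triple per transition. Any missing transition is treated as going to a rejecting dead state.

Remember how much of `ppp` the current input suffix matches. State A means no match yet; B means the last symbol is `p`; C means the last 2 symbols are `pp`; D means the last 3 symbols are `ppp`. Only D accepts. On a mismatch, fall back to the longest proper suffix that is still a prefix of `ppp`.
A 4-state machine:
       p  q 
>  A   B  A 
   B   C  A 
   C   D  A 
 * D   D  A 
(> = start, * = accepting)

start=A; accept=D; A-p->B; A-q->A; B-p->C; B-q->A; C-p->D; C-q->A; D-p->D; D-q->A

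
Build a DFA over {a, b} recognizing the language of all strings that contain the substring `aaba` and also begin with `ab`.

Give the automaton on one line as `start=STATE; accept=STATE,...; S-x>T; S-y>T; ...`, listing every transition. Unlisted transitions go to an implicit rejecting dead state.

start=q0; accept=q11; q0-a>q1; q0-b>q2; q1-a>q3; q1-b>q4; q2-a>q5; q2-b>q2; q3-a>q3; q3-b>q6; q4-a>q7; q4-b>q4; q5-a>q3; q5-b>q2; q6-a>q8; q6-b>q2; q7-a>q9; q7-b>q4; q8-a>q8; q8-b>q8; q9-a>q9; q9-b>q10; q10-a>q11; q10-b>q4; q11-a>q11; q11-b>q11

Handle the two conditions separately and then intersect. One (5 states) tracks whether and how much of `aaba` has been seen; the other (4 states) tracks whether the input so far still matches the prefix `ab`. Each combined state is a pair, one component from each; accept when both components accept.
With 12 states:
          a    b  
>  q0     q1   q2 
   q1     q3   q4 
   q2     q5   q2 
   q3     q3   q6 
   q4     q7   q4 
   q5     q3   q2 
   q6     q8   q2 
   q7     q9   q4 
   q8     q8   q8 
   q9     q9  q10 
   q10   q11   q4 
 * q11   q11  q11 
(> = start, * = accepting)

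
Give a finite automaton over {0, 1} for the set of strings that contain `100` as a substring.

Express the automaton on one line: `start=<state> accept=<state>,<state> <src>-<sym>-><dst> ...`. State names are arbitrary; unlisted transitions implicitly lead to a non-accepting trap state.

start=q0 accept=q3 q0-0->q0 q0-1->q1 q1-0->q2 q1-1->q1 q2-0->q3 q2-1->q1 q3-0->q3 q3-1->q3

States q0..q2 record the length of the longest prefix of `100` that matches the current input suffix. Reaching q3 means `100` has been seen, and we stay there forever. Accept from q3.
With 4 states:
        0   1  
>  q0   q0  q1 
   q1   q2  q1 
   q2   q3  q1 
 * q3   q3  q3 
(> = start, * = accepting)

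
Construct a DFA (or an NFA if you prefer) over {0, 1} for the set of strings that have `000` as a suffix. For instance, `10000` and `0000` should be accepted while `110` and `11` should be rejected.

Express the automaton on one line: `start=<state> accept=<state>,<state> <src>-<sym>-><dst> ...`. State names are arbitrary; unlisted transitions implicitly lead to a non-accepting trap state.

Let each state record the length of the longest suffix of the input read so far that is also a prefix of `000`. s1 means the last symbol is `0`; s2 means the last 2 symbols are `00`; s3 means the last 3 symbols are `000`. Accept only at s3, where the string currently ends in `000`.
4 states suffice.
        0   1  
>  s0   s1  s0 
   s1   s2  s0 
   s2   s3  s0 
 * s3   s3  s0 
(> = start, * = accepting)

start=s0 accept=s3 s0-0->s1 s0-1->s0 s1-0->s2 s1-1->s0 s2-0->s3 s2-1->s0 s3-0->s3 s3-1->s0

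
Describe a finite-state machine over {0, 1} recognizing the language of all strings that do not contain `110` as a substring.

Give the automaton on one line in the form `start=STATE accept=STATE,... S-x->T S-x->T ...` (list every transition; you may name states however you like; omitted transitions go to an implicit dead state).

start=S0 accept=S0,S1,S2 S0-0->S0 S0-1->S1 S1-0->S0 S1-1->S2 S2-0->S3 S2-1->S2 S3-0->S3 S3-1->S3

This is the complement of 'contains `110`'. Use the same substring-matching states — S0 through S3 holding how much of `110` has just been matched — but flip the accepting set: everything except the trap S3 accepts.
With 4 states:
        0   1  
>* S0   S0  S1 
 * S1   S0  S2 
 * S2   S3  S2 
   S3   S3  S3 
(> = start, * = accepting)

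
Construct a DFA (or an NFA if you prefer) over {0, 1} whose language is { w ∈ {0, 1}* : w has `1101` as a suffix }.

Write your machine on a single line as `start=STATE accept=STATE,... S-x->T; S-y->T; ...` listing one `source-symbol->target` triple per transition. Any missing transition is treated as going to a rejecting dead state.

start=q0; accept=q4; q0-0->q0; q0-1->q1; q1-0->q0; q1-1->q2; q2-0->q3; q2-1->q2; q3-0->q0; q3-1->q4; q4-0->q0; q4-1->q2

Remember how much of `1101` the current input suffix matches. State q0 means no match yet; q1 means the last symbol is `1`; q2 means the last 2 symbols are `11`; q3 means the last 3 symbols are `110`; q4 means the last 4 symbols are `1101`. Only q4 accepts. On a mismatch, fall back to the longest proper suffix that is still a prefix of `1101`.
        0   1  
>  q0   q0  q1 
   q1   q0  q2 
   q2   q3  q2 
   q3   q0  q4 
 * q4   q0  q2 
(> = start, * = accepting)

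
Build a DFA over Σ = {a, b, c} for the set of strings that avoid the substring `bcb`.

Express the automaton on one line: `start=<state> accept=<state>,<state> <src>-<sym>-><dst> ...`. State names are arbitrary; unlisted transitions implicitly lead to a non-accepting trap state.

Track partial matches of the forbidden pattern `bcb`. State S3 is a dead state reached once `bcb` has occurred; every other state accepts. S0 means no part of `bcb` is currently matched.
        a   b   c  
>* S0   S0  S1  S0 
 * S1   S0  S1  S2 
 * S2   S0  S3  S0 
   S3   S3  S3  S3 
(> = start, * = accepting)

start=S0 accept=S0,S1,S2 S0-a->S0 S0-b->S1 S0-c->S0 S1-a->S0 S1-b->S1 S1-c->S2 S2-a->S0 S2-b->S3 S2-c->S0 S3-a->S3 S3-b->S3 S3-c->S3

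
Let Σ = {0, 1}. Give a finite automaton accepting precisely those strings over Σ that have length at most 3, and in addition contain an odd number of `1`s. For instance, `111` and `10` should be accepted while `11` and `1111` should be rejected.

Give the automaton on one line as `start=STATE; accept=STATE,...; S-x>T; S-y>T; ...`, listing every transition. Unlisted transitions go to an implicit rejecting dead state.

Handle the two conditions separately and then intersect. One (5 states) tracks the input length, saturating at 4; the other (2 states) tracks the count of `1`s modulo 2. Each combined state is a pair, one component from each; accept when both components accept. Minimizing collapses redundant product states.
       0  1 
>  A   B  C 
   B   D  E 
 * C   E  D 
   D   F  G 
 * E   G  F 
   F   F  F 
 * G   F  F 
(> = start, * = accepting)

start=A; accept=C,E,G; A-0>B; A-1>C; B-0>D; B-1>E; C-0>E; C-1>D; D-0>F; D-1>G; E-0>G; E-1>F; F-0>F; F-1>F; G-0>F; G-1>F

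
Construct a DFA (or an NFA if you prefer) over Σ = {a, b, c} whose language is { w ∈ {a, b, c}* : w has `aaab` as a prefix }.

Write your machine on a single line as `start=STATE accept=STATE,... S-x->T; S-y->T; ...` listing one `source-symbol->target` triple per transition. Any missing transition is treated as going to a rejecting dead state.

Walk along `aaab` while the input agrees: from q0 take `a` to q1, and so on. Any deviation drops to the rejecting sink q5. Once q4 is reached the prefix is confirmed and every continuation is accepted.
With 6 states:
        a   b   c  
>  q0   q1  q5  q5 
   q1   q2  q5  q5 
   q2   q3  q5  q5 
   q3   q5  q4  q5 
 * q4   q4  q4  q4 
   q5   q5  q5  q5 
(> = start, * = accepting)

start=q0; accept=q4; q0-a->q1; q0-b->q5; q0-c->q5; q1-a->q2; q1-b->q5; q1-c->q5; q2-a->q3; q2-b->q5; q2-c->q5; q3-a->q5; q3-b->q4; q3-c->q5; q4-a->q4; q4-b->q4; q4-c->q4; q5-a->q5; q5-b->q5; q5-c->q5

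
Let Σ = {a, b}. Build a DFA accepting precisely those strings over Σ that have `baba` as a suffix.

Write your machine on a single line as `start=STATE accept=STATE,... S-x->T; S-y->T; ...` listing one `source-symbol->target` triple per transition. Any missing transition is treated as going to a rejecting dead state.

Let each state record the length of the longest suffix of the input read so far that is also a prefix of `baba`. s1 means the last symbol is `b`; s2 means the last 2 symbols are `ba`; s3 means the last 3 symbols are `bab`; s4 means the last 4 symbols are `baba`. Accept only at s4, where the string currently ends in `baba`.
With 5 states:
        a   b  
>  s0   s0  s1 
   s1   s2  s1 
   s2   s0  s3 
   s3   s4  s1 
 * s4   s0  s3 
(> = start, * = accepting)

start=s0; accept=s4; s0-a->s0; s0-b->s1; s1-a->s2; s1-b->s1; s2-a->s0; s2-b->s3; s3-a->s4; s3-b->s1; s4-a->s0; s4-b->s3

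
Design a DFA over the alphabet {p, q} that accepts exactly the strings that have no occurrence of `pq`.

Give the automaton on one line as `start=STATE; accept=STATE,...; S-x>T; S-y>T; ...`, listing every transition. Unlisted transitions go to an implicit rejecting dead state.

Track partial matches of the forbidden pattern `pq`. State s2 is a dead state reached once `pq` has occurred; every other state accepts. s0 means no part of `pq` is currently matched.
A 3-state machine:
        p   q  
>* s0   s1  s0 
 * s1   s1  s2 
   s2   s2  s2 
(> = start, * = accepting)

start=s0; accept=s0,s1; s0-p>s1; s0-q>s0; s1-p>s1; s1-q>s2; s2-p>s2; s2-q>s2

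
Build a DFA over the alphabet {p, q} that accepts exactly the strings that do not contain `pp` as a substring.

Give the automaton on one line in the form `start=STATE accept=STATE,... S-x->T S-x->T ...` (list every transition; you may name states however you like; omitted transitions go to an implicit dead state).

start=s0 accept=s0,s1 s0-p->s1 s0-q->s0 s1-p->s2 s1-q->s0 s2-p->s2 s2-q->s2

This is the complement of 'contains `pp`'. Use the same substring-matching states — s0 through s2 holding how much of `pp` has just been matched — but flip the accepting set: everything except the trap s2 accepts.
3 states suffice.
        p   q  
>* s0   s1  s0 
 * s1   s2  s0 
   s2   s2  s2 
(> = start, * = accepting)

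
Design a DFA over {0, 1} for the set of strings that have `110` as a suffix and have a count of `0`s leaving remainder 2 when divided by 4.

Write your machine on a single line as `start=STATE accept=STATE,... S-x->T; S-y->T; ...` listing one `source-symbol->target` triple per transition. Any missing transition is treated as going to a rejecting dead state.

start=q0; accept=q6; q0-0->q1; q0-1->q0; q1-0->q2; q1-1->q3; q2-0->q4; q2-1->q2; q3-0->q2; q3-1->q5; q4-0->q0; q4-1->q4; q5-0->q6; q5-1->q5; q6-0->q4; q6-1->q2

Handle the two conditions separately and then intersect. One (4 states) tracks how much of the suffix `110` has currently been matched; the other (4 states) tracks the count of `0`s modulo 4. Each combined state is a pair, one component from each; accept when both components accept. After merging equivalent states the machine shrinks.
With 7 states:
        0   1  
>  q0   q1  q0 
   q1   q2  q3 
   q2   q4  q2 
   q3   q2  q5 
   q4   q0  q4 
   q5   q6  q5 
 * q6   q4  q2 
(> = start, * = accepting)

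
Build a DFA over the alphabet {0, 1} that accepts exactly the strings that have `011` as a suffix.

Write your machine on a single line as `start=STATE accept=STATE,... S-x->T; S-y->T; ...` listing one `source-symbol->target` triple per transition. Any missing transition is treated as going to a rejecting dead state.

start=s0; accept=s3; s0-0->s1; s0-1->s0; s1-0->s1; s1-1->s2; s2-0->s1; s2-1->s3; s3-0->s1; s3-1->s0

Let each state record the length of the longest suffix of the input read so far that is also a prefix of `011`. s1 means the last symbol is `0`; s2 means the last 2 symbols are `01`; s3 means the last 3 symbols are `011`. Accept only at s3, where the string currently ends in `011`.
With 4 states:
        0   1  
>  s0   s1  s0 
   s1   s1  s2 
   s2   s1  s3 
 * s3   s1  s0 
(> = start, * = accepting)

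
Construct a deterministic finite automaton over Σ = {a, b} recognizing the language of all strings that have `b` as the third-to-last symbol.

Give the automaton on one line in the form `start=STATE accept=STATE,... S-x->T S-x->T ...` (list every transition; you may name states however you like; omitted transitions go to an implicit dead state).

Because acceptance depends on a position counted from the end, the machine has to buffer the most recent 3 symbols. Make each state the string of the last up-to-3 symbols read; on input `x` shift the window left and append `x`. Accept when the buffered window has length 3 and begins with `b`.
A 15-state machine:
          a    b  
>  s0     s1   s2 
   s1     s3   s4 
   s2     s5   s6 
   s3     s7   s8 
   s4     s9  s10 
   s5    s11  s12 
   s6    s13  s14 
   s7     s7   s8 
   s8     s9  s10 
   s9    s11  s12 
   s10   s13  s14 
 * s11    s7   s8 
 * s12    s9  s10 
 * s13   s11  s12 
 * s14   s13  s14 
(> = start, * = accepting)

start=s0 accept=s11,s12,s13,s14 s0-a->s1 s0-b->s2 s1-a->s3 s1-b->s4 s2-a->s5 s2-b->s6 s3-a->s7 s3-b->s8 s4-a->s9 s4-b->s10 s5-a->s11 s5-b->s12 s6-a->s13 s6-b->s14 s7-a->s7 s7-b->s8 s8-a->s9 s8-b->s10 s9-a->s11 s9-b->s12 s10-a->s13 s10-b->s14 s11-a->s7 s11-b->s8 s12-a->s9 s12-b->s10 s13-a->s11 s13-b->s12 s14-a->s13 s14-b->s14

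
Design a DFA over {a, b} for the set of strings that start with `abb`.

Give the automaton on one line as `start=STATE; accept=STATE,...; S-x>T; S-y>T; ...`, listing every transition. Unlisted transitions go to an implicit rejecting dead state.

start=s0; accept=s3; s0-a>s1; s0-b>s4; s1-a>s4; s1-b>s2; s2-a>s4; s2-b>s3; s3-a>s3; s3-b>s3; s4-a>s4; s4-b>s4

Check the first 3 symbols one by one: s0 through s2 record how many have matched `abb` so far; any wrong symbol goes to the dead state s4. After all 3 match we enter the accepting sink s3.
A 5-state machine:
        a   b  
>  s0   s1  s4 
   s1   s4  s2 
   s2   s4  s3 
 * s3   s3  s3 
   s4   s4  s4 
(> = start, * = accepting)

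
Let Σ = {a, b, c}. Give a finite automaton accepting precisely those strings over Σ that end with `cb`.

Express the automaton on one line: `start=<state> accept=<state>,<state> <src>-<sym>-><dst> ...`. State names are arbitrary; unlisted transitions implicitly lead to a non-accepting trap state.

Remember how much of `cb` the current input suffix matches. State q0 means no match yet; q1 means the last symbol is `c`; q2 means the last 2 symbols are `cb`. Only q2 accepts. On a mismatch, fall back to the longest proper suffix that is still a prefix of `cb`.
With 3 states:
        a   b   c  
>  q0   q0  q0  q1 
   q1   q0  q2  q1 
 * q2   q0  q0  q1 
(> = start, * = accepting)

start=q0 accept=q2 q0-a->q0 q0-b->q0 q0-c->q1 q1-a->q0 q1-b->q2 q1-c->q1 q2-a->q0 q2-b->q0 q2-c->q1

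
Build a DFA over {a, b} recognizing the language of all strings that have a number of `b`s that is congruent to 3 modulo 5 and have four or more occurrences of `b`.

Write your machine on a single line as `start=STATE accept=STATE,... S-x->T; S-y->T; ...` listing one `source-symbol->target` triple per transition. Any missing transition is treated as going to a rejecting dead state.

start=q0; accept=q8; q0-a->q0; q0-b->q1; q1-a->q1; q1-b->q2; q2-a->q2; q2-b->q3; q3-a->q3; q3-b->q4; q4-a->q4; q4-b->q5; q5-a->q5; q5-b->q6; q6-a->q6; q6-b->q7; q7-a->q7; q7-b->q8; q8-a->q8; q8-b->q4

Run two small machines in parallel and take their product. One (5 states) tracks the count of `b`s modulo 5; the other (6 states) tracks the count of `b`s, saturating at 5. Each combined state is a pair, one component from each; accept when both components accept. After merging equivalent states the machine shrinks.
A 9-state machine:
        a   b  
>  q0   q0  q1 
   q1   q1  q2 
   q2   q2  q3 
   q3   q3  q4 
   q4   q4  q5 
   q5   q5  q6 
   q6   q6  q7 
   q7   q7  q8 
 * q8   q8  q4 
(> = start, * = accepting)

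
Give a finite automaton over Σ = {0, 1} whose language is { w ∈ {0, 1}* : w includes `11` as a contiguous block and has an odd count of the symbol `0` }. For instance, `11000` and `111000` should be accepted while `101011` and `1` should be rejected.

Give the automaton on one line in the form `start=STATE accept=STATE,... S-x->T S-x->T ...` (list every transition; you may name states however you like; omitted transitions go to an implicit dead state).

Handle the two conditions separately and then intersect. The first has 3 states tracking whether and how much of `11` has been seen; the second has 2 states tracking the count of `0`s modulo 2. A product state is a pair (one from each), accepting exactly when both do.
6 states suffice.
        0   1  
>  q0   q1  q2 
   q1   q0  q3 
   q2   q1  q4 
   q3   q0  q5 
   q4   q5  q4 
 * q5   q4  q5 
(> = start, * = accepting)

start=q0 accept=q5 q0-0->q1 q0-1->q2 q1-0->q0 q1-1->q3 q2-0->q1 q2-1->q4 q3-0->q0 q3-1->q5 q4-0->q5 q4-1->q4 q5-0->q4 q5-1->q5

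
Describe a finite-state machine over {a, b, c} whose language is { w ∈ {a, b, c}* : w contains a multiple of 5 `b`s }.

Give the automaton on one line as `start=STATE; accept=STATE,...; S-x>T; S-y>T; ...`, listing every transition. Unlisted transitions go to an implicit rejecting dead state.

Keep the running count of `b`s modulo 5: each `b` advances along the cycle S0 → S1 → S2 → S3 → S4 → S0 while other symbols loop. Accept at S0.
        a   b   c  
>* S0   S0  S1  S0 
   S1   S1  S2  S1 
   S2   S2  S3  S2 
   S3   S3  S4  S3 
   S4   S4  S0  S4 
(> = start, * = accepting)

start=S0; accept=S0; S0-a>S0; S0-b>S1; S0-c>S0; S1-a>S1; S1-b>S2; S1-c>S1; S2-a>S2; S2-b>S3; S2-c>S2; S3-a>S3; S3-b>S4; S3-c>S3; S4-a>S4; S4-b>S0; S4-c>S4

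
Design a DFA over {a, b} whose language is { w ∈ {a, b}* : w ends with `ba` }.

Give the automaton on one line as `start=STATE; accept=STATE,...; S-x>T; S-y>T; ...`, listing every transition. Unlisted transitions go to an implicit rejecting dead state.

Let each state record the length of the longest suffix of the input read so far that is also a prefix of `ba`. S1 means the last symbol is `b`; S2 means the last 2 symbols are `ba`. Accept only at S2, where the string currently ends in `ba`.
A 3-state machine:
        a   b  
>  S0   S0  S1 
   S1   S2  S1 
 * S2   S0  S1 
(> = start, * = accepting)

start=S0; accept=S2; S0-a>S0; S0-b>S1; S1-a>S2; S1-b>S1; S2-a>S0; S2-b>S1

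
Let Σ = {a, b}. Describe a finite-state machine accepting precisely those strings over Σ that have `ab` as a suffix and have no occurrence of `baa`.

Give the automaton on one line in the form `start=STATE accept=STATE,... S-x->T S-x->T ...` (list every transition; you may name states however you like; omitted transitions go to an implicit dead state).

start=q0 accept=q3 q0-a->q1 q0-b->q2 q1-a->q1 q1-b->q3 q2-a->q4 q2-b->q2 q3-a->q4 q3-b->q2 q4-a->q5 q4-b->q3 q5-a->q5 q5-b->q5

Build one automaton per condition and run them in lockstep. One (3 states) tracks how much of the suffix `ab` has currently been matched; the other (4 states) tracks partial matches of the forbidden pattern `baa`. Each combined state is a pair, one component from each; accept when both components accept. After merging equivalent states the machine shrinks.
With 6 states:
        a   b  
>  q0   q1  q2 
   q1   q1  q3 
   q2   q4  q2 
 * q3   q4  q2 
   q4   q5  q3 
   q5   q5  q5 
(> = start, * = accepting)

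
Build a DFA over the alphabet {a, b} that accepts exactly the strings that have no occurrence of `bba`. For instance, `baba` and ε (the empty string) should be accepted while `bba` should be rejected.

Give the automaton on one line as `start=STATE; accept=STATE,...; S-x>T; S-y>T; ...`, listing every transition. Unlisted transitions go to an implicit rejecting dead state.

start=q0; accept=q0,q1,q2; q0-a>q0; q0-b>q1; q1-a>q0; q1-b>q2; q2-a>q3; q2-b>q2; q3-a>q3; q3-b>q3

Track partial matches of the forbidden pattern `bba`. State q3 is a dead state reached once `bba` has occurred; every other state accepts. q0 means no part of `bba` is currently matched.
        a   b  
>* q0   q0  q1 
 * q1   q0  q2 
 * q2   q3  q2 
   q3   q3  q3 
(> = start, * = accepting)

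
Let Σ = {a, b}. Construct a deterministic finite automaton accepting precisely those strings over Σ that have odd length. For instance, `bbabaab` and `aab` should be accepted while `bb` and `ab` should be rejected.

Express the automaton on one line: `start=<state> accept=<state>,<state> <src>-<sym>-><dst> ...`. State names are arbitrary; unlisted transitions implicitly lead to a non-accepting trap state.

Only the length mod 2 matters, so use a 2-cycle: from any state, every input symbol moves to the next state, wrapping S1 back to S0. Mark S1 accepting.
        a   b  
>  S0   S1  S1 
 * S1   S0  S0 
(> = start, * = accepting)

start=S0 accept=S1 S0-a->S1 S0-b->S1 S1-a->S0 S1-b->S0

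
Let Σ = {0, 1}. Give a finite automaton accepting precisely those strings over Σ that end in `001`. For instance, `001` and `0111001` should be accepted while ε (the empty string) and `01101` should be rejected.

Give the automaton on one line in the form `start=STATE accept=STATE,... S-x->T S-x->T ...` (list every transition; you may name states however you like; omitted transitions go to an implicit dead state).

Let each state record the length of the longest suffix of the input read so far that is also a prefix of `001`. B means the last symbol is `0`; C means the last 2 symbols are `00`; D means the last 3 symbols are `001`. Accept only at D, where the string currently ends in `001`.
       0  1 
>  A   B  A 
   B   C  A 
   C   C  D 
 * D   B  A 
(> = start, * = accepting)

start=A accept=D A-0->B A-1->A B-0->C B-1->A C-0->C C-1->D D-0->B D-1->A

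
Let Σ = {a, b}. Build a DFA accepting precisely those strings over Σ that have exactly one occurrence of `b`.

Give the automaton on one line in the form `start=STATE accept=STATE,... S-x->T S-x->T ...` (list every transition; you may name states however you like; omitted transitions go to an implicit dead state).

Only the number of `b`s matters, and only up to 2. Make a chain q0 → q1 → q2 advanced by each `b` (with q2 absorbing); every other symbol self-loops. The accepting set is {q1}.
A 3-state machine:
        a   b  
>  q0   q0  q1 
 * q1   q1  q2 
   q2   q2  q2 
(> = start, * = accepting)

start=q0 accept=q1 q0-a->q0 q0-b->q1 q1-a->q1 q1-b->q2 q2-a->q2 q2-b->q2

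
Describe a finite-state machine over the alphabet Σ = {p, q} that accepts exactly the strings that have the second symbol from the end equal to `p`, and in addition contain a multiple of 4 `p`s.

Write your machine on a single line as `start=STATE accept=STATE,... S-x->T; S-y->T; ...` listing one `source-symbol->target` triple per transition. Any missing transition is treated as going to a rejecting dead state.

start=S0; accept=S4,S6; S0-p->S1; S0-q->S0; S1-p->S2; S1-q->S1; S2-p->S3; S2-q->S2; S3-p->S4; S3-q->S5; S4-p->S1; S4-q->S6; S5-p->S7; S5-q->S5; S6-p->S1; S6-q->S0; S7-p->S1; S7-q->S6

Build one automaton per condition and run them in lockstep. The first has 7 states tracking the last 2 symbols read; the second has 4 states tracking the count of `p`s modulo 4. A product state is a pair (one from each), accepting exactly when both do. Minimizing collapses redundant product states.
        p   q  
>  S0   S1  S0 
   S1   S2  S1 
   S2   S3  S2 
   S3   S4  S5 
 * S4   S1  S6 
   S5   S7  S5 
 * S6   S1  S0 
   S7   S1  S6 
(> = start, * = accepting)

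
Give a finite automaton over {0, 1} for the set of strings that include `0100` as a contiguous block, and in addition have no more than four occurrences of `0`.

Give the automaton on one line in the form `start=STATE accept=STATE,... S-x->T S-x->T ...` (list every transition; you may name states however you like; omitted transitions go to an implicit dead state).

Handle the two conditions separately and then intersect. One (5 states) tracks whether and how much of `0100` has been seen; the other (6 states) tracks the count of `0`s, saturating at 5. Each combined state is a pair, one component from each; accept when both components accept. After merging equivalent states the machine shrinks.
An 11-state machine:
          0    1  
>  S0     S1   S0 
   S1     S2   S3 
   S2     S4   S5 
   S3     S6   S7 
   S4     S4   S4 
   S5     S8   S4 
   S6     S9   S5 
   S7     S2   S7 
   S8    S10   S4 
 * S9    S10   S9 
 * S10    S4  S10 
(> = start, * = accepting)

start=S0 accept=S9,S10 S0-0->S1 S0-1->S0 S1-0->S2 S1-1->S3 S2-0->S4 S2-1->S5 S3-0->S6 S3-1->S7 S4-0->S4 S4-1->S4 S5-0->S8 S5-1->S4 S6-0->S9 S6-1->S5 S7-0->S2 S7-1->S7 S8-0->S10 S8-1->S4 S9-0->S10 S9-1->S9 S10-0->S4 S10-1->S10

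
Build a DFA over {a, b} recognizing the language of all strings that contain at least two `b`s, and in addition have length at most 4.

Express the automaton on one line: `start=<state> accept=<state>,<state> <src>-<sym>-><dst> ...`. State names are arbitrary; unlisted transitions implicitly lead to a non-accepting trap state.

Handle the two conditions separately and then intersect. One (4 states) tracks the count of `b`s, saturating at 3; the other (6 states) tracks the input length, saturating at 5. Each combined state is a pair, one component from each; accept when both components accept. Equivalent product states are then merged.
        a   b  
>  q0   q1  q2 
   q1   q3  q4 
   q2   q4  q5 
   q3   q6  q7 
   q4   q7  q8 
 * q5   q8  q8 
   q6   q6  q6 
   q7   q6  q9 
 * q8   q9  q9 
 * q9   q6  q6 
(> = start, * = accepting)

start=q0 accept=q5,q8,q9 q0-a->q1 q0-b->q2 q1-a->q3 q1-b->q4 q2-a->q4 q2-b->q5 q3-a->q6 q3-b->q7 q4-a->q7 q4-b->q8 q5-a->q8 q5-b->q8 q6-a->q6 q6-b->q6 q7-a->q6 q7-b->q9 q8-a->q9 q8-b->q9 q9-a->q6 q9-b->q6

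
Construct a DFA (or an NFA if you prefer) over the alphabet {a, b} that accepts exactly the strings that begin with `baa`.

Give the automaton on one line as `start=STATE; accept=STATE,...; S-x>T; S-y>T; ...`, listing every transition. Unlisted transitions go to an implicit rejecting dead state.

start=q0; accept=q3; q0-a>q4; q0-b>q1; q1-a>q2; q1-b>q4; q2-a>q3; q2-b>q4; q3-a>q3; q3-b>q3; q4-a>q4; q4-b>q4

Walk along `baa` while the input agrees: from q0 take `b` to q1, and so on. Any deviation drops to the rejecting sink q4. Once q3 is reached the prefix is confirmed and every continuation is accepted.
        a   b  
>  q0   q4  q1 
   q1   q2  q4 
   q2   q3  q4 
 * q3   q3  q3 
   q4   q4  q4 
(> = start, * = accepting)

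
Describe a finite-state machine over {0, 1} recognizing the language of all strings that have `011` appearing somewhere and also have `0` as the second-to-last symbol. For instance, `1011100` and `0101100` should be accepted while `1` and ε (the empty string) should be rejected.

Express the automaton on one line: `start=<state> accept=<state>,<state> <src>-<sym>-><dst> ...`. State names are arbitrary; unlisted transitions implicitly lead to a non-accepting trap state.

Build one automaton per condition and run them in lockstep. One (4 states) tracks whether and how much of `011` has been seen; the other (7 states) tracks the last 2 symbols read. Each combined state is a pair, one component from each; accept when both components accept.
11 states suffice.
          0    1  
>  q0     q1   q2 
   q1     q3   q4 
   q2     q5   q6 
   q3     q3   q4 
   q4     q5   q7 
   q5     q3   q4 
   q6     q5   q6 
   q7     q8   q7 
   q8     q9  q10 
 * q9     q9  q10 
 * q10    q8   q7 
(> = start, * = accepting)

start=q0 accept=q9,q10 q0-0->q1 q0-1->q2 q1-0->q3 q1-1->q4 q2-0->q5 q2-1->q6 q3-0->q3 q3-1->q4 q4-0->q5 q4-1->q7 q5-0->q3 q5-1->q4 q6-0->q5 q6-1->q6 q7-0->q8 q7-1->q7 q8-0->q9 q8-1->q10 q9-0->q9 q9-1->q10 q10-0->q8 q10-1->q7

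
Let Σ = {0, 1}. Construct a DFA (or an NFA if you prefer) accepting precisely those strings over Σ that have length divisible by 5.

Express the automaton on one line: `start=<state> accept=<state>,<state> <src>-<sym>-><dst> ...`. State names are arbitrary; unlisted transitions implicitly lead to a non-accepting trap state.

start=q0 accept=q0 q0-0->q1 q0-1->q1 q1-0->q2 q1-1->q2 q2-0->q3 q2-1->q3 q3-0->q4 q3-1->q4 q4-0->q0 q4-1->q0

Only the length mod 5 matters, so use a 5-cycle: from any state, every input symbol moves to the next state, wrapping q4 back to q0. Mark q0 accepting.
With 5 states:
        0   1  
>* q0   q1  q1 
   q1   q2  q2 
   q2   q3  q3 
   q3   q4  q4 
   q4   q0  q0 
(> = start, * = accepting)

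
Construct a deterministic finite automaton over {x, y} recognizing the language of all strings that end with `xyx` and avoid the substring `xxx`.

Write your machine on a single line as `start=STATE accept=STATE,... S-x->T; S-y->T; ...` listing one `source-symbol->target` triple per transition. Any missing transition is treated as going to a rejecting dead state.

start=s0; accept=s5; s0-x->s1; s0-y->s0; s1-x->s2; s1-y->s3; s2-x->s4; s2-y->s3; s3-x->s5; s3-y->s0; s4-x->s4; s4-y->s4; s5-x->s2; s5-y->s3

Build one automaton per condition and run them in lockstep. The first has 4 states tracking how much of the suffix `xyx` has currently been matched; the second has 4 states tracking partial matches of the forbidden pattern `xxx`. A product state is a pair (one from each), accepting exactly when both do. Minimizing collapses redundant product states.
With 6 states:
        x   y  
>  s0   s1  s0 
   s1   s2  s3 
   s2   s4  s3 
   s3   s5  s0 
   s4   s4  s4 
 * s5   s2  s3 
(> = start, * = accepting)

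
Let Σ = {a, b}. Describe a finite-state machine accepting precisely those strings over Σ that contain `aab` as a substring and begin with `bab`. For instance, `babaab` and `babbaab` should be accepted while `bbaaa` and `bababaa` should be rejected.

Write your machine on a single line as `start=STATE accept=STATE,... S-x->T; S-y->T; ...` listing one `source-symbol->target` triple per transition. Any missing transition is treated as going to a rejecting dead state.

Handle the two conditions separately and then intersect. One (4 states) tracks whether and how much of `aab` has been seen; the other (5 states) tracks whether the input so far still matches the prefix `bab`. Each combined state is a pair, one component from each; accept when both components accept. Equivalent product states are then merged.
8 states suffice.
        a   b  
>  q0   q1  q2 
   q1   q1  q1 
   q2   q3  q1 
   q3   q1  q4 
   q4   q5  q4 
   q5   q6  q4 
   q6   q6  q7 
 * q7   q7  q7 
(> = start, * = accepting)

start=q0; accept=q7; q0-a->q1; q0-b->q2; q1-a->q1; q1-b->q1; q2-a->q3; q2-b->q1; q3-a->q1; q3-b->q4; q4-a->q5; q4-b->q4; q5-a->q6; q5-b->q4; q6-a->q6; q6-b->q7; q7-a->q7; q7-b->q7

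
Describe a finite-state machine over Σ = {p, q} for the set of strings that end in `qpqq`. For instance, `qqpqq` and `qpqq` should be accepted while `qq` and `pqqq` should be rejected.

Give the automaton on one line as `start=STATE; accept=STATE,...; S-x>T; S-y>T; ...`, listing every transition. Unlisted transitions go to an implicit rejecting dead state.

Remember how much of `qpqq` the current input suffix matches. State s0 means no match yet; s1 means the last symbol is `q`; s2 means the last 2 symbols are `qp`; s3 means the last 3 symbols are `qpq`; s4 means the last 4 symbols are `qpqq`. Only s4 accepts. On a mismatch, fall back to the longest proper suffix that is still a prefix of `qpqq`.
        p   q  
>  s0   s0  s1 
   s1   s2  s1 
   s2   s0  s3 
   s3   s2  s4 
 * s4   s2  s1 
(> = start, * = accepting)

start=s0; accept=s4; s0-p>s0; s0-q>s1; s1-p>s2; s1-q>s1; s2-p>s0; s2-q>s3; s3-p>s2; s3-q>s4; s4-p>s2; s4-q>s1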